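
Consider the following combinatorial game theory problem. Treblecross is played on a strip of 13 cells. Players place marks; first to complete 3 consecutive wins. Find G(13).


Treblecross: place X on empty cells; 3-in-a-row wins.
Playing within two cells of an existing X lets the opponent win at once, so sensible play treats the cells i-2..i+2 around each X as dead. The player left with no safe cell loses, so this is a normal-play take-away game on strips of safe cells.
Placing X at cell i (0-indexed) of a strip of k safe cells leaves independent strips of sizes max(0, i-2) and max(0, k-i-3). Hence G(k) = mex{ G(max(0,i-2)) XOR G(max(0,k-i-3)) : 0 <= i < k }, with G(0) = 0.
G(1): splits (0,0):0^0=0 -> mex({0}) = 1
G(2): splits (0,0):0^0=0 -> mex({0}) = 1
G(3): splits (0,0):0^0=0 -> mex({0}) = 1
G(4): splits (0,1):0^1=1 (0,0):0^0=0 -> mex({0, 1}) = 2
G(5): splits (0,2):0^1=1 (0,1):0^1=1 (0,0):0^0=0 -> mex({0, 1}) = 2
G(6) = mex({1}) = 0
G(7) = mex({0, 1, 2}) = 3
G(8) = mex({0, 1, 2}) = 3
G(9) = mex({0, 2}) = 1
G(10) = mex({0, 2, 3}) = 1
G(11) = mex({0, 3}) = 1
G(12) = mex({1, 3}) = 0
G(13) = mex({0, 1, 2, 3}) = 4
Therefore G(13) = 4.

4


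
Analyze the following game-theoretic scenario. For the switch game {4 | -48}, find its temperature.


The game is {4 | -48}, a switch {a | b} with numbers a > b.
Cooling {a | b} by t gives {a - t | b + t}, which stops being hot when a - t = b + t, i.e. at t = (a - b)/2. So the temperature of a switch is (a - b)/2.
Temperature = (Left option - Right option) / 2
= (4 - (-48)) / 2
= 52 / 2
= 26

26


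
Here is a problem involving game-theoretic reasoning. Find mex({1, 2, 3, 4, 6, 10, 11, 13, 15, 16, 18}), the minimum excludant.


Set = {1, 2, 3, 4, 6, 10, 11, 13, 15, 16, 18}
0 is NOT in the set. This is the mex.
mex = 0

0


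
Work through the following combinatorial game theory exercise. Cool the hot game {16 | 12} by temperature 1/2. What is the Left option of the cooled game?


Original game: {16 | 12} (a switch {a | b} with a > b).
Cooling by t (for t below the temperature (a - b)/2 = 2) taxes each move by t: {a | b} cooled by t is {a - t | b + t}.
Cooling amount: t = 1/2
Cooled Left option: 16 - 1/2 = 31/2
Cooled Right option: 12 + 1/2 = 25/2
Cooled game: {31/2 | 25/2}
Left option = 31/2

31/2


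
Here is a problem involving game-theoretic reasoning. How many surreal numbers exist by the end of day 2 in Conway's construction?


Day 0: {|} = 0 is born. Count = 1.
Day n: the number of surreal numbers born by day n is 2^(n+1) - 1.
By day 0: 2^1 - 1 = 1
By day 1: 2^2 - 1 = 3
By day 2: 2^3 - 1 = 7
By day 2: 7 surreal numbers.

7


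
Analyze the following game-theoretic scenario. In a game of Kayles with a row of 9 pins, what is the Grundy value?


Kayles: a move removes 1 or 2 adjacent pins from a contiguous row.
Removing pins from a row of k leaves two independent rows (a, b) with a + b = k - 1 (one pin) or a + b = k - 2 (two pins); an end removal gives a = 0.
By Sprague-Grundy, G(k) = mex{ G(a) XOR G(b) } over all these splits. G(0) = 0.
G(1): splits (0,0):0^0=0 -> mex({0}) = 1
G(2): splits (0,1):0^1=1 (0,0):0^0=0 -> mex({0, 1}) = 2
G(3): splits (0,2):0^2=2 (1,1):1^1=0 (0,1):0^1=1 -> mex({0, 1, 2}) = 3
G(4): splits (0,3):0^3=3 (1,2):1^2=3 (0,2):0^2=2 (1,1):1^1=0 -> mex({0, 2, 3}) = 1
G(5): splits (0,4):0^1=1 (1,3):1^3=2 (2,2):2^2=0 (0,3):0^3=3 (1,2):1^2=3 -> mex({0, 1, 2, 3}) = 4
G(6) = mex({0, 1, 2, 4}) = 3
G(7) = mex({0, 1, 3, 4, 5}) = 2
G(8) = mex({0, 2, 3, 5, 6}) = 1
G(9) = mex({0, 1, 2, 3, 6, 7}) = 4
Therefore G(9) = 4.

4


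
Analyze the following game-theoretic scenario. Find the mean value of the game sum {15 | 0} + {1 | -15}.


G1 = {15 | 0}, G2 = {1 | -15}
Each is a switch {a | b} with numbers a > b; its mean value is (a + b)/2, and mean value is additive over game sums: m(G1 + G2) = m(G1) + m(G2).
Mean of G1 = (15 + (0))/2 = 15/2 = 15/2
Mean of G2 = (1 + (-15))/2 = -14/2 = -7
Mean of G1 + G2 = 15/2 + -7 = 1/2

1/2


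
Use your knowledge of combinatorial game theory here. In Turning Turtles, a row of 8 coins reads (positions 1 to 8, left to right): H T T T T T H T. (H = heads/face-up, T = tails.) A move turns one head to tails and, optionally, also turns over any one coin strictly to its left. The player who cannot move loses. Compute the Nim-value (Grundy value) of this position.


Coins: H T T T T T H T
Key fact: a single head at position k behaves exactly like a Nim heap of size k (turning it to T and optionally flipping a coin at j < k corresponds to moving the heap from k to j, or to 0), and heads combine as a disjunctive sum (two heads at the same place would cancel, matching j XOR j = 0). So the Nim-value is the XOR of the 1-indexed positions of the heads.
Face-up positions (1-indexed): [1, 7]
XOR 0 with 1: 0 XOR 1 = 1
XOR 1 with 7: 1 XOR 7 = 6
Nim-value = 6

6


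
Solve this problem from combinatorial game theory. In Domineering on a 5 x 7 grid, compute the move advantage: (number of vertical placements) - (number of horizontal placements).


Board is 5 x 7 (rows x cols).
Left (vertical) placements: (rows-1) * cols = 4 * 7 = 28
Right (horizontal) placements: rows * (cols-1) = 5 * 6 = 30
Advantage = Left - Right = 28 - 30 = -2

-2


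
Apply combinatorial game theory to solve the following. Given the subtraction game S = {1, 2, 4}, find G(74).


The subtraction set is S = {1, 2, 4}.
G(k) = mex{ G(k - s) : s in S, s <= k }. We compute iteratively: G(0) = 0.
G(1) = mex({0}) = 1
G(2) = mex({0, 1}) = 2
G(3) = mex({1, 2}) = 0
G(4) = mex({0, 2}) = 1
G(5) = mex({0, 1}) = 2
G(6) = mex({1, 2}) = 0
Observe that G(3)..G(6) = 0, 1, 2, 0 repeats G(0)..G(3) = 0, 1, 2, 0.
For k >= max(S) = 4, G(k) is determined by the previous 4 values G(k-4)..G(k-1); a window of 4 consecutive values has recurred shifted by 3, so by induction G(k + 3) = G(k) for all k >= 0: the sequence is periodic from the start with period 3.
One period: G(0..2) = 0, 1, 2.
74 mod 3 = 2, so G(74) = G(2) = 2.

2


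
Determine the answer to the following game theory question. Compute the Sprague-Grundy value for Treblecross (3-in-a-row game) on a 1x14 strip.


Treblecross: place X on empty cells; 3-in-a-row wins.
Playing within two cells of an existing X lets the opponent win at once, so sensible play treats the cells i-2..i+2 around each X as dead. The player left with no safe cell loses, so this is a normal-play take-away game on strips of safe cells.
Placing X at cell i (0-indexed) of a strip of k safe cells leaves independent strips of sizes max(0, i-2) and max(0, k-i-3). Hence G(k) = mex{ G(max(0,i-2)) XOR G(max(0,k-i-3)) : 0 <= i < k }, with G(0) = 0.
G(1): splits (0,0):0^0=0 -> mex({0}) = 1
G(2): splits (0,0):0^0=0 -> mex({0}) = 1
G(3): splits (0,0):0^0=0 -> mex({0}) = 1
G(4): splits (0,1):0^1=1 (0,0):0^0=0 -> mex({0, 1}) = 2
G(5): splits (0,2):0^1=1 (0,1):0^1=1 (0,0):0^0=0 -> mex({0, 1}) = 2
G(6) = mex({1}) = 0
G(7) = mex({0, 1, 2}) = 3
G(8) = mex({0, 1, 2}) = 3
G(9) = mex({0, 2}) = 1
G(10) = mex({0, 2, 3}) = 1
G(11) = mex({0, 3}) = 1
G(12) = mex({1, 3}) = 0
G(13) = mex({0, 1, 2, 3}) = 4
G(14) = mex({0, 1, 2}) = 3
Therefore G(14) = 3.

3


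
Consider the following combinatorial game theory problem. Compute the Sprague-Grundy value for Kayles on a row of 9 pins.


Kayles: a move removes 1 or 2 adjacent pins from a contiguous row.
Removing pins from a row of k leaves two independent rows (a, b) with a + b = k - 1 (one pin) or a + b = k - 2 (two pins); an end removal gives a = 0.
By Sprague-Grundy, G(k) = mex{ G(a) XOR G(b) } over all these splits. G(0) = 0.
G(1): splits (0,0):0^0=0 -> mex({0}) = 1
G(2): splits (0,1):0^1=1 (0,0):0^0=0 -> mex({0, 1}) = 2
G(3): splits (0,2):0^2=2 (1,1):1^1=0 (0,1):0^1=1 -> mex({0, 1, 2}) = 3
G(4): splits (0,3):0^3=3 (1,2):1^2=3 (0,2):0^2=2 (1,1):1^1=0 -> mex({0, 2, 3}) = 1
G(5): splits (0,4):0^1=1 (1,3):1^3=2 (2,2):2^2=0 (0,3):0^3=3 (1,2):1^2=3 -> mex({0, 1, 2, 3}) = 4
G(6) = mex({0, 1, 2, 4}) = 3
G(7) = mex({0, 1, 3, 4, 5}) = 2
G(8) = mex({0, 2, 3, 5, 6}) = 1
G(9) = mex({0, 1, 2, 3, 6, 7}) = 4
Therefore G(9) = 4.

4


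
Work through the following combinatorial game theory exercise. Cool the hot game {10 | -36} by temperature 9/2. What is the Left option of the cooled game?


Original game: {10 | -36} (a switch {a | b} with a > b).
Cooling by t (for t below the temperature (a - b)/2 = 23) taxes each move by t: {a | b} cooled by t is {a - t | b + t}.
Cooling amount: t = 9/2
Cooled Left option: 10 - 9/2 = 11/2
Cooled Right option: -36 + 9/2 = -63/2
Cooled game: {11/2 | -63/2}
Left option = 11/2

11/2


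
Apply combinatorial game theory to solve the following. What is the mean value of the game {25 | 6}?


Game = {25 | 6}, a switch {a | b} with numbers a > b.
Its thermograph has left wall a - t and right wall b + t, which meet at t = (a - b)/2, where both equal (a + b)/2. So the mast (mean value) is at (a + b)/2.
Mean = (25 + (6))/2 = 31/2 = 31/2

31/2


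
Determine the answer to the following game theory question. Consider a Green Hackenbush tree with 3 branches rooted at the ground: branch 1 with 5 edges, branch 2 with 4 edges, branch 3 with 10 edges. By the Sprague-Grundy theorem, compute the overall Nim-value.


The tree has 3 branches from the ground vertex.
In Green Hackenbush, the Nim-value of a simple path of length k is k.
Branch 1: length 5, Nim-value = 5
Branch 2: length 4, Nim-value = 4
Branch 3: length 10, Nim-value = 10
Total Nim-value = XOR of all branch values:
0 XOR 5 = 5
5 XOR 4 = 1
1 XOR 10 = 11
Nim-value of the tree = 11

11


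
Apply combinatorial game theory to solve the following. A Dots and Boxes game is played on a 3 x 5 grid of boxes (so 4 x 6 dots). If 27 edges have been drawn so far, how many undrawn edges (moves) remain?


Grid: 3 x 5 boxes, i.e. 4 rows and 6 columns of dots.
Horizontal edges: (rows + 1) * cols = 4 * 5 = 20
Vertical edges: rows * (cols + 1) = 3 * 6 = 18
Total edges: 20 + 18 = 38
Edges drawn: 27
Remaining: 38 - 27 = 11

11


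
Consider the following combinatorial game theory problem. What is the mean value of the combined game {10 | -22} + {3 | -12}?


G1 = {10 | -22}, G2 = {3 | -12}
Each is a switch {a | b} with numbers a > b; its mean value is (a + b)/2, and mean value is additive over game sums: m(G1 + G2) = m(G1) + m(G2).
Mean of G1 = (10 + (-22))/2 = -12/2 = -6
Mean of G2 = (3 + (-12))/2 = -9/2 = -9/2
Mean of G1 + G2 = -6 + -9/2 = -21/2

-21/2


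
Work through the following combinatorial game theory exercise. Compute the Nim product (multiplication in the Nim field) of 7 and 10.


Nim multiplication is bilinear over XOR: (u XOR v) * w = (u*w) XOR (v*w).
So we split each operand into its bit components and XOR the pairwise Nim products.
7 = 1 + 2 + 4 (as XOR of powers of 2).
10 = 2 + 8 (as XOR of powers of 2).
Using the standard Nim-product table on single bits:
  2*2 = 3,   2*4 = 8,   2*8 = 12,
  4*4 = 6,   4*8 = 11,  8*8 = 13,
and  1*x = x (identity), k*l = l*k (commutative).
Pairwise Nim products:
  1 * 2 = 2
  1 * 8 = 8
  2 * 2 = 3
  2 * 8 = 12
  4 * 2 = 8
  4 * 8 = 11
XOR them: 2 XOR 8 XOR 3 XOR 12 XOR 8 XOR 11 = 6.
Result: 7 * 10 = 6 (in Nim).

6


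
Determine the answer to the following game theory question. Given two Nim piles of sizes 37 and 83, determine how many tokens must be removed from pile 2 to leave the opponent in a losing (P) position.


Piles: 37 and 83
Current XOR: 37 XOR 83 = 118 (non-zero, so this is an N-position).
To make the XOR zero, we need to find a move that balances the piles.
For pile 2 (size 83): target = 83 XOR 118 = 37
We reduce pile 2 from 83 to 37.
Tokens removed: 83 - 37 = 46
Verification: 37 XOR 37 = 0

46


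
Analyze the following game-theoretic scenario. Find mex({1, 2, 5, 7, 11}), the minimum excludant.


Set = {1, 2, 5, 7, 11}
0 is NOT in the set. This is the mex.
mex = 0

0


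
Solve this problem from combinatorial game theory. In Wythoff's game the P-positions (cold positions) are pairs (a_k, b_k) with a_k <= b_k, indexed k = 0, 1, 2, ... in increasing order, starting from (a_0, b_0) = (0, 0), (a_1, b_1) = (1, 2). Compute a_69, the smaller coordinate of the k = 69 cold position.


By Wythoff's theorem, a_k = floor(k * phi) and b_k = floor(k * phi^2) = a_k + k, where phi = (1 + sqrt(5))/2 is the golden ratio.
phi = (1 + sqrt(5))/2 = 1.618034
k = 69
k * phi = 69 * 1.618034 = 111.644345
a_69 = floor(k * phi) = 111

111


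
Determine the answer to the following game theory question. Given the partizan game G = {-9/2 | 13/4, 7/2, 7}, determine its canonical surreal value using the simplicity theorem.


Left options: {-9/2}, max = -9/2
Right options: {13/4, 7/2, 7}, min = 13/4
All options are numbers and max(Left) < min(Right), so by the simplicity theorem the value is the simplest (earliest-born) number strictly between -9/2 and 13/4.
Integers -4 through 3 all lie strictly between -9/2 and 13/4.
Among integers, the simplest (lowest birthday = smallest |n|; 0 is born on day 0, +-n on day n) is 0.
No non-integer in the interval can be simpler: if x is a non-integer in the interval, then floor(x) or ceil(x) also lies in the interval (the interval contains an integer), and both are proper prefixes of x's sign expansion, i.e. born earlier. So the game value is 0.
Game value = 0

0


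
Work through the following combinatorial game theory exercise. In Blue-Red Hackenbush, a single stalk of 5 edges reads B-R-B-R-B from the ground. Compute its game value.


Edges (from ground): B-R-B-R-B
By Berlekamp's sign-expansion rule, a Blue-Red Hackenbush stalk has the value of the surreal number whose sign sequence is the edge sequence with B -> + and R -> -.
Sign sequence: +-+-+
Trace the sign expansion in the surreal number tree, starting from 0:
Edge 1: B (sign +) -> bounds (0, +inf), value = 1
Edge 2: R (sign -) -> bounds (0, 1), value = 1/2
Edge 3: B (sign +) -> bounds (1/2, 1), value = 3/4
Edge 4: R (sign -) -> bounds (1/2, 3/4), value = 5/8
Edge 5: B (sign +) -> bounds (5/8, 3/4), value = 11/16
Game value = 11/16

11/16


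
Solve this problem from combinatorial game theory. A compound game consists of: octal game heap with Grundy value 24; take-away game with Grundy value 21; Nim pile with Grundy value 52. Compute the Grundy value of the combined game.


By the Sprague-Grundy theorem, the Grundy value of a sum of games is the XOR of individual Grundy values.
octal game heap: Grundy value = 24. Running XOR: 0 XOR 24 = 24
take-away game: Grundy value = 21. Running XOR: 24 XOR 21 = 13
Nim pile: Grundy value = 52. Running XOR: 13 XOR 52 = 57
The combined Grundy value is 57.

57


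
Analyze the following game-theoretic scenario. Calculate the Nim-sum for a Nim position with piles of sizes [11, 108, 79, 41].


We need the XOR (exclusive or) of all pile sizes.
After XOR-ing pile 1 (size 11): 0 XOR 11 = 11
After XOR-ing pile 2 (size 108): 11 XOR 108 = 103
After XOR-ing pile 3 (size 79): 103 XOR 79 = 40
After XOR-ing pile 4 (size 41): 40 XOR 41 = 1
The Nim-value of this position is 1.

1


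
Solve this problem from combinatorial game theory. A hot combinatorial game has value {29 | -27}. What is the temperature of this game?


The game is {29 | -27}, a switch {a | b} with numbers a > b.
Cooling {a | b} by t gives {a - t | b + t}, which stops being hot when a - t = b + t, i.e. at t = (a - b)/2. So the temperature of a switch is (a - b)/2.
Temperature = (Left option - Right option) / 2
= (29 - (-27)) / 2
= 56 / 2
= 28

28


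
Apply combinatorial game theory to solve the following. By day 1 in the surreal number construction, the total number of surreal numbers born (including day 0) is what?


Day 0: {|} = 0 is born. Count = 1.
Day n: the number of surreal numbers born by day n is 2^(n+1) - 1.
By day 0: 2^1 - 1 = 1
By day 1: 2^2 - 1 = 3
By day 1: 3 surreal numbers.

3


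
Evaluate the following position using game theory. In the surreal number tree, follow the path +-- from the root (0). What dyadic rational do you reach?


Sign expansion: +--
Rule: track bounds (lo, hi), initially (-inf, +inf). On '+', the current value becomes lo and we move to the simplest number in (value, hi): value + 1 if hi = +inf, otherwise the midpoint (value + hi)/2. On '-', the current value becomes hi and we move to value - 1 if lo = -inf, otherwise the midpoint (lo + value)/2.
Start at 0.
Step 1: sign = +, move right. Bounds: (0, +inf). Value = 1
Step 2: sign = -, move left. Bounds: (0, 1). Value = 1/2
Step 3: sign = -, move left. Bounds: (0, 1/2). Value = 1/4
The surreal number with sign expansion +-- is 1/4.

1/4


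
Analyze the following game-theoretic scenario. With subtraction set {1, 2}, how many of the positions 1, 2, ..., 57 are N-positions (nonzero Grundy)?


Subtraction set S = {1, 2}, so G(n) = n mod 3.
G(n) = 0 when n is a multiple of 3.
Multiples of 3 in [1, 57]: 19
N-positions (nonzero Grundy) = 57 - 19 = 38

38


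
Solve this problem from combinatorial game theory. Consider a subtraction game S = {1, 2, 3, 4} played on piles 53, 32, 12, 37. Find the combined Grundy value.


Subtraction set: {1, 2, 3, 4}
For this subtraction set, G(n) = n mod 5 (period = max + 1 = 5).
Pile 1 (size 53): G(53) = 53 mod 5 = 3
Pile 2 (size 32): G(32) = 32 mod 5 = 2
Pile 3 (size 12): G(12) = 12 mod 5 = 2
Pile 4 (size 37): G(37) = 37 mod 5 = 2
Total Grundy value = XOR of all: 3 XOR 2 XOR 2 XOR 2 = 1

1


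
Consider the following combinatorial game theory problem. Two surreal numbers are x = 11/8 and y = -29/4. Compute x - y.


x = 11/8, y = -29/4
Converting to common denominator: 8
x = 11/8, y = -58/8
x - y = 11/8 - -29/4 = 69/8

69/8


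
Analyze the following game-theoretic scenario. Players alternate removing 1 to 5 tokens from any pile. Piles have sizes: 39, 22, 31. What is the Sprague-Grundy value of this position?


Subtraction set: {1, 2, 3, 4, 5}
For this subtraction set, G(n) = n mod 6 (period = max + 1 = 6).
Pile 1 (size 39): G(39) = 39 mod 6 = 3
Pile 2 (size 22): G(22) = 22 mod 6 = 4
Pile 3 (size 31): G(31) = 31 mod 6 = 1
Total Grundy value = XOR of all: 3 XOR 4 XOR 1 = 6

6


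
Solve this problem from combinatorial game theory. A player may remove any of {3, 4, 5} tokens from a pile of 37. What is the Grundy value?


The subtraction set is S = {3, 4, 5}.
G(k) = mex{ G(k - s) : s in S, s <= k }. We compute iteratively: G(0) = 0.
G(1) = mex({}) = 0
G(2) = mex({}) = 0
G(3) = mex({0}) = 1
G(4) = mex({0}) = 1
G(5) = mex({0}) = 1
G(6) = mex({0, 1}) = 2
G(7) = mex({0, 1}) = 2
G(8) = mex({1}) = 0
G(9) = mex({1, 2}) = 0
G(10) = mex({1, 2}) = 0
G(11) = mex({0, 2}) = 1
G(12) = mex({0, 2}) = 1
Observe that G(8)..G(12) = 0, 0, 0, 1, 1 repeats G(0)..G(4) = 0, 0, 0, 1, 1.
For k >= max(S) = 5, G(k) is determined by the previous 5 values G(k-5)..G(k-1); a window of 5 consecutive values has recurred shifted by 8, so by induction G(k + 8) = G(k) for all k >= 0: the sequence is periodic from the start with period 8.
One period: G(0..7) = 0, 0, 0, 1, 1, 1, 2, 2.
37 mod 8 = 5, so G(37) = G(5) = 1.

1


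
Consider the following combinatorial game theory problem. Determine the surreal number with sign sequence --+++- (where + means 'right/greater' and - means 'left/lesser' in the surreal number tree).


Sign expansion: --+++-
Rule: track bounds (lo, hi), initially (-inf, +inf). On '+', the current value becomes lo and we move to the simplest number in (value, hi): value + 1 if hi = +inf, otherwise the midpoint (value + hi)/2. On '-', the current value becomes hi and we move to value - 1 if lo = -inf, otherwise the midpoint (lo + value)/2.
Start at 0.
Step 1: sign = -, move left. Bounds: (-inf, 0). Value = -1
Step 2: sign = -, move left. Bounds: (-inf, -1). Value = -2
Step 3: sign = +, move right. Bounds: (-2, -1). Value = -3/2
Step 4: sign = +, move right. Bounds: (-3/2, -1). Value = -5/4
Step 5: sign = +, move right. Bounds: (-5/4, -1). Value = -9/8
Step 6: sign = -, move left. Bounds: (-5/4, -9/8). Value = -19/16
The surreal number with sign expansion --+++- is -19/16.

-19/16


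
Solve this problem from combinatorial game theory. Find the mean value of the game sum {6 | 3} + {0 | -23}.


G1 = {6 | 3}, G2 = {0 | -23}
Each is a switch {a | b} with numbers a > b; its mean value is (a + b)/2, and mean value is additive over game sums: m(G1 + G2) = m(G1) + m(G2).
Mean of G1 = (6 + (3))/2 = 9/2 = 9/2
Mean of G2 = (0 + (-23))/2 = -23/2 = -23/2
Mean of G1 + G2 = 9/2 + -23/2 = -7

-7


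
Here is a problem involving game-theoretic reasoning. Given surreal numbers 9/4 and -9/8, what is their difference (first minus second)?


x = 9/4, y = -9/8
Converting to common denominator: 8
x = 18/8, y = -9/8
x - y = 9/4 - -9/8 = 27/8

27/8


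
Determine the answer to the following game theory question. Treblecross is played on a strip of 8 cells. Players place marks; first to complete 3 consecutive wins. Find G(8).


Treblecross: place X on empty cells; 3-in-a-row wins.
Playing within two cells of an existing X lets the opponent win at once, so sensible play treats the cells i-2..i+2 around each X as dead. The player left with no safe cell loses, so this is a normal-play take-away game on strips of safe cells.
Placing X at cell i (0-indexed) of a strip of k safe cells leaves independent strips of sizes max(0, i-2) and max(0, k-i-3). Hence G(k) = mex{ G(max(0,i-2)) XOR G(max(0,k-i-3)) : 0 <= i < k }, with G(0) = 0.
G(1): splits (0,0):0^0=0 -> mex({0}) = 1
G(2): splits (0,0):0^0=0 -> mex({0}) = 1
G(3): splits (0,0):0^0=0 -> mex({0}) = 1
G(4): splits (0,1):0^1=1 (0,0):0^0=0 -> mex({0, 1}) = 2
G(5): splits (0,2):0^1=1 (0,1):0^1=1 (0,0):0^0=0 -> mex({0, 1}) = 2
G(6) = mex({1}) = 0
G(7) = mex({0, 1, 2}) = 3
G(8) = mex({0, 1, 2}) = 3
Therefore G(8) = 3.

3


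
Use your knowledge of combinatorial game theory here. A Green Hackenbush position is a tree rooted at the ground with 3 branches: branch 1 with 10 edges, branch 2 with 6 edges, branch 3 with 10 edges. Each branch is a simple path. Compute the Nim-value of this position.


The tree has 3 branches from the ground vertex.
In Green Hackenbush, the Nim-value of a simple path of length k is k.
Branch 1: length 10, Nim-value = 10
Branch 2: length 6, Nim-value = 6
Branch 3: length 10, Nim-value = 10
Total Nim-value = XOR of all branch values:
0 XOR 10 = 10
10 XOR 6 = 12
12 XOR 10 = 6
Nim-value of the tree = 6

6


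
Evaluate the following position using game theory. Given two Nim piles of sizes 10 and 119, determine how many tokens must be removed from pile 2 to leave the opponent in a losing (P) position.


Piles: 10 and 119
Current XOR: 10 XOR 119 = 125 (non-zero, so this is an N-position).
To make the XOR zero, we need to find a move that balances the piles.
For pile 2 (size 119): target = 119 XOR 125 = 10
We reduce pile 2 from 119 to 10.
Tokens removed: 119 - 10 = 109
Verification: 10 XOR 10 = 0

109


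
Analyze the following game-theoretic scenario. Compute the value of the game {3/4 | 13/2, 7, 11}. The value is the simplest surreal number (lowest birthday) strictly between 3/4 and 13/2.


Left options: {3/4}, max = 3/4
Right options: {13/2, 7, 11}, min = 13/2
All options are numbers and max(Left) < min(Right), so by the simplicity theorem the value is the simplest (earliest-born) number strictly between 3/4 and 13/2.
Integers 1 through 6 all lie strictly between 3/4 and 13/2.
Among integers, the simplest (lowest birthday = smallest |n|; 0 is born on day 0, +-n on day n) is 1.
No non-integer in the interval can be simpler: if x is a non-integer in the interval, then floor(x) or ceil(x) also lies in the interval (the interval contains an integer), and both are proper prefixes of x's sign expansion, i.e. born earlier. So the game value is 1.
Game value = 1

1


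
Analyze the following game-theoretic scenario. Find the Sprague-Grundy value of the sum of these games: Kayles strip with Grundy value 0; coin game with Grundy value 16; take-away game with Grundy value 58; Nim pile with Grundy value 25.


By the Sprague-Grundy theorem, the Grundy value of a sum of games is the XOR of individual Grundy values.
Kayles strip: Grundy value = 0. Running XOR: 0 XOR 0 = 0
coin game: Grundy value = 16. Running XOR: 0 XOR 16 = 16
take-away game: Grundy value = 58. Running XOR: 16 XOR 58 = 42
Nim pile: Grundy value = 25. Running XOR: 42 XOR 25 = 51
The combined Grundy value is 51.

51


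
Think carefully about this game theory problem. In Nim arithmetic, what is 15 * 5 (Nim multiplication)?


Nim multiplication is bilinear over XOR: (u XOR v) * w = (u*w) XOR (v*w).
So we split each operand into its bit components and XOR the pairwise Nim products.
15 = 1 + 2 + 4 + 8 (as XOR of powers of 2).
5 = 1 + 4 (as XOR of powers of 2).
Using the standard Nim-product table on single bits:
  2*2 = 3,   2*4 = 8,   2*8 = 12,
  4*4 = 6,   4*8 = 11,  8*8 = 13,
and  1*x = x (identity), k*l = l*k (commutative).
Pairwise Nim products:
  1 * 1 = 1
  1 * 4 = 4
  2 * 1 = 2
  2 * 4 = 8
  4 * 1 = 4
  4 * 4 = 6
  8 * 1 = 8
  8 * 4 = 11
XOR them: 1 XOR 4 XOR 2 XOR 8 XOR 4 XOR 6 XOR 8 XOR 11 = 14.
Result: 15 * 5 = 14 (in Nim).

14


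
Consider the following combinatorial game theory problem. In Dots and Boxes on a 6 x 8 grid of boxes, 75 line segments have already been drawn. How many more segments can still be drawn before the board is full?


Grid: 6 x 8 boxes, i.e. 7 rows and 9 columns of dots.
Horizontal edges: (rows + 1) * cols = 7 * 8 = 56
Vertical edges: rows * (cols + 1) = 6 * 9 = 54
Total edges: 56 + 54 = 110
Edges drawn: 75
Remaining: 110 - 75 = 35

35


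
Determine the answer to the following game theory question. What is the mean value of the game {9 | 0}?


Game = {9 | 0}, a switch {a | b} with numbers a > b.
Its thermograph has left wall a - t and right wall b + t, which meet at t = (a - b)/2, where both equal (a + b)/2. So the mast (mean value) is at (a + b)/2.
Mean = (9 + (0))/2 = 9/2 = 9/2

9/2


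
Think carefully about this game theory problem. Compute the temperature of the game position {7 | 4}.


The game is {7 | 4}, a switch {a | b} with numbers a > b.
Cooling {a | b} by t gives {a - t | b + t}, which stops being hot when a - t = b + t, i.e. at t = (a - b)/2. So the temperature of a switch is (a - b)/2.
Temperature = (Left option - Right option) / 2
= (7 - (4)) / 2
= 3 / 2
= 3/2

3/2


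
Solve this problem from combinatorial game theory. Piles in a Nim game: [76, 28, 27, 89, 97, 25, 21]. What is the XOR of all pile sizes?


We need the XOR (exclusive or) of all pile sizes.
After XOR-ing pile 1 (size 76): 0 XOR 76 = 76
After XOR-ing pile 2 (size 28): 76 XOR 28 = 80
After XOR-ing pile 3 (size 27): 80 XOR 27 = 75
After XOR-ing pile 4 (size 89): 75 XOR 89 = 18
After XOR-ing pile 5 (size 97): 18 XOR 97 = 115
After XOR-ing pile 6 (size 25): 115 XOR 25 = 106
After XOR-ing pile 7 (size 21): 106 XOR 21 = 127
The Nim-value of this position is 127.

127


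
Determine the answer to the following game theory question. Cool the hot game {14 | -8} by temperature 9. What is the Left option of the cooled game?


Original game: {14 | -8} (a switch {a | b} with a > b).
Cooling by t (for t below the temperature (a - b)/2 = 11) taxes each move by t: {a | b} cooled by t is {a - t | b + t}.
Cooling amount: t = 9
Cooled Left option: 14 - 9 = 5
Cooled Right option: -8 + 9 = 1
Cooled game: {5 | 1}
Left option = 5

5


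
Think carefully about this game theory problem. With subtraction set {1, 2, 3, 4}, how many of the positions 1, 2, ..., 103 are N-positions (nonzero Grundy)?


Subtraction set S = {1, 2, 3, 4}, so G(n) = n mod 5.
G(n) = 0 when n is a multiple of 5.
Multiples of 5 in [1, 103]: 20
N-positions (nonzero Grundy) = 103 - 20 = 83

83


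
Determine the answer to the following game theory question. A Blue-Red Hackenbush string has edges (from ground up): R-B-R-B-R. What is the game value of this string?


Edges (from ground): R-B-R-B-R
By Berlekamp's sign-expansion rule, a Blue-Red Hackenbush stalk has the value of the surreal number whose sign sequence is the edge sequence with B -> + and R -> -.
Sign sequence: -+-+-
Trace the sign expansion in the surreal number tree, starting from 0:
Edge 1: R (sign -) -> bounds (-inf, 0), value = -1
Edge 2: B (sign +) -> bounds (-1, 0), value = -1/2
Edge 3: R (sign -) -> bounds (-1, -1/2), value = -3/4
Edge 4: B (sign +) -> bounds (-3/4, -1/2), value = -5/8
Edge 5: R (sign -) -> bounds (-3/4, -5/8), value = -11/16
Game value = -11/16

-11/16


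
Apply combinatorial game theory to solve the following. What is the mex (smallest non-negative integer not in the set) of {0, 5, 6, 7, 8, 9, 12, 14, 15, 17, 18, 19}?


Set = {0, 5, 6, 7, 8, 9, 12, 14, 15, 17, 18, 19}
0 is in the set.
1 is NOT in the set. This is the mex.
mex = 1

1


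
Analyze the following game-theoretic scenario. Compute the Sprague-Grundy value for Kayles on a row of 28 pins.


Kayles: a move removes 1 or 2 adjacent pins from a contiguous row.
Removing pins from a row of k leaves two independent rows (a, b) with a + b = k - 1 (one pin) or a + b = k - 2 (two pins); an end removal gives a = 0.
By Sprague-Grundy, G(k) = mex{ G(a) XOR G(b) } over all these splits. G(0) = 0.
G(1): splits (0,0):0^0=0 -> mex({0}) = 1
G(2): splits (0,1):0^1=1 (0,0):0^0=0 -> mex({0, 1}) = 2
G(3): splits (0,2):0^2=2 (1,1):1^1=0 (0,1):0^1=1 -> mex({0, 1, 2}) = 3
G(4): splits (0,3):0^3=3 (1,2):1^2=3 (0,2):0^2=2 (1,1):1^1=0 -> mex({0, 2, 3}) = 1
G(5): splits (0,4):0^1=1 (1,3):1^3=2 (2,2):2^2=0 (0,3):0^3=3 (1,2):1^2=3 -> mex({0, 1, 2, 3}) = 4
G(6) = mex({0, 1, 2, 4}) = 3
G(7) = mex({0, 1, 3, 4, 5}) = 2
G(8) = mex({0, 2, 3, 5, 6}) = 1
G(9) = mex({0, 1, 2, 3, 6, 7}) = 4
G(10) = mex({0, 1, 3, 4, 5, 7}) = 2
G(11) = mex({0, 1, 2, 3, 4, 5}) = 6
G(12) = mex({0, 1, 2, 3, 5, 6, 7}) = 4
G(13) = mex({0, 2, 3, 4, 6, 7}) = 1
G(14) = mex({0, 1, 4, 5, 6, 7}) = 2
G(15) = mex({0, 1, 2, 3, 4, 5, 6}) = 7
G(16) = mex({0, 2, 3, 5, 6, 7}) = 1
G(17) = mex({0, 1, 2, 3, 5, 6, 7}) = 4
G(18) = mex({0, 1, 2, 4, 5, 6}) = 3
G(19) = mex({0, 1, 3, 4, 5, 7}) = 2
G(20) = mex({0, 2, 3, 4, 5, 6, 7}) = 1
G(21) = mex({0, 1, 2, 3, 5, 6, 7}) = 4
G(22) = mex({0, 1, 2, 3, 4, 5, 7}) = 6
G(23) = mex({0, 1, 2, 3, 4, 5, 6}) = 7
G(24) = mex({0, 1, 2, 3, 5, 6, 7}) = 4
G(25) = mex({0, 2, 3, 4, 6, 7}) = 1
G(26) = mex({0, 1, 3, 4, 5, 6, 7}) = 2
G(27) = mex({0, 1, 2, 3, 4, 5, 6, 7}) = 8
G(28) = mex({0, 1, 2, 3, 4, 6, 7, 8}) = 5
Therefore G(28) = 5.

5


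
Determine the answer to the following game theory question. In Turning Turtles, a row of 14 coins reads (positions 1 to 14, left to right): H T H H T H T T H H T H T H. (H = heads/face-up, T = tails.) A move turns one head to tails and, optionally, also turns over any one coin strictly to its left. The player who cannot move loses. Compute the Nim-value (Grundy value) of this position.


Coins: H T H H T H T T H H T H T H
Key fact: a single head at position k behaves exactly like a Nim heap of size k (turning it to T and optionally flipping a coin at j < k corresponds to moving the heap from k to j, or to 0), and heads combine as a disjunctive sum (two heads at the same place would cancel, matching j XOR j = 0). So the Nim-value is the XOR of the 1-indexed positions of the heads.
Face-up positions (1-indexed): [1, 3, 4, 6, 9, 10, 12, 14]
XOR 0 with 1: 0 XOR 1 = 1
XOR 1 with 3: 1 XOR 3 = 2
XOR 2 with 4: 2 XOR 4 = 6
XOR 6 with 6: 6 XOR 6 = 0
XOR 0 with 9: 0 XOR 9 = 9
XOR 9 with 10: 9 XOR 10 = 3
XOR 3 with 12: 3 XOR 12 = 15
XOR 15 with 14: 15 XOR 14 = 1
Nim-value = 1

1


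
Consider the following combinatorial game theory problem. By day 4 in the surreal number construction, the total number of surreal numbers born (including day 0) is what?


Day 0: {|} = 0 is born. Count = 1.
Day n: the number of surreal numbers born by day n is 2^(n+1) - 1.
By day 0: 2^1 - 1 = 1
By day 1: 2^2 - 1 = 3
By day 2: 2^3 - 1 = 7
By day 3: 2^4 - 1 = 15
By day 4: 2^5 - 1 = 31
By day 4: 31 surreal numbers.

31


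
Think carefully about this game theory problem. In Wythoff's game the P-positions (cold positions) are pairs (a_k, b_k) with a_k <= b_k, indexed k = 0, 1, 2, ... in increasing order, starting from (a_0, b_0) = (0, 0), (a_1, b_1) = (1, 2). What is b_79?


By Wythoff's theorem, a_k = floor(k * phi) and b_k = floor(k * phi^2) = a_k + k, where phi = (1 + sqrt(5))/2 is the golden ratio.
phi = (1 + sqrt(5))/2 = 1.618034
phi^2 = phi + 1 = 2.618034
k = 79
k * phi^2 = 79 * 2.618034 = 206.824685
b_79 = floor(k * phi^2) = 206 (check: a_79 + k = 127 + 79 = 206)

206


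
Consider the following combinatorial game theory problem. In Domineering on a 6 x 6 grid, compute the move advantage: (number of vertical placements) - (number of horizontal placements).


Board is 6 x 6 (rows x cols).
Left (vertical) placements: (rows-1) * cols = 5 * 6 = 30
Right (horizontal) placements: rows * (cols-1) = 6 * 5 = 30
Advantage = Left - Right = 30 - 30 = 0

0


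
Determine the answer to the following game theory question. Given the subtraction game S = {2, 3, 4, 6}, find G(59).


The subtraction set is S = {2, 3, 4, 6}.
G(k) = mex{ G(k - s) : s in S, s <= k }. We compute iteratively: G(0) = 0.
G(1) = mex({}) = 0
G(2) = mex({0}) = 1
G(3) = mex({0}) = 1
G(4) = mex({0, 1}) = 2
G(5) = mex({0, 1}) = 2
G(6) = mex({0, 1, 2}) = 3
G(7) = mex({0, 1, 2}) = 3
G(8) = mex({1, 2, 3}) = 0
G(9) = mex({1, 2, 3}) = 0
G(10) = mex({0, 2, 3}) = 1
G(11) = mex({0, 2, 3}) = 1
G(12) = mex({0, 1, 3}) = 2
G(13) = mex({0, 1, 3}) = 2
Observe that G(8)..G(13) = 0, 0, 1, 1, 2, 2 repeats G(0)..G(5) = 0, 0, 1, 1, 2, 2.
For k >= max(S) = 6, G(k) is determined by the previous 6 values G(k-6)..G(k-1); a window of 6 consecutive values has recurred shifted by 8, so by induction G(k + 8) = G(k) for all k >= 0: the sequence is periodic from the start with period 8.
One period: G(0..7) = 0, 0, 1, 1, 2, 2, 3, 3.
59 mod 8 = 3, so G(59) = G(3) = 1.

1


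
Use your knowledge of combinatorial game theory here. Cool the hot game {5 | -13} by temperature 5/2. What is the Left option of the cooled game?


Original game: {5 | -13} (a switch {a | b} with a > b).
Cooling by t (for t below the temperature (a - b)/2 = 9) taxes each move by t: {a | b} cooled by t is {a - t | b + t}.
Cooling amount: t = 5/2
Cooled Left option: 5 - 5/2 = 5/2
Cooled Right option: -13 + 5/2 = -21/2
Cooled game: {5/2 | -21/2}
Left option = 5/2

5/2


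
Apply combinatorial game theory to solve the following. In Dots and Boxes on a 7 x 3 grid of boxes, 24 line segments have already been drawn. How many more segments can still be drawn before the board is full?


Grid: 7 x 3 boxes, i.e. 8 rows and 4 columns of dots.
Horizontal edges: (rows + 1) * cols = 8 * 3 = 24
Vertical edges: rows * (cols + 1) = 7 * 4 = 28
Total edges: 24 + 28 = 52
Edges drawn: 24
Remaining: 52 - 24 = 28

28


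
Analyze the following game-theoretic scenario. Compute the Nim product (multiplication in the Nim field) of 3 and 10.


Nim multiplication is bilinear over XOR: (u XOR v) * w = (u*w) XOR (v*w).
So we split each operand into its bit components and XOR the pairwise Nim products.
3 = 1 + 2 (as XOR of powers of 2).
10 = 2 + 8 (as XOR of powers of 2).
Using the standard Nim-product table on single bits:
  2*2 = 3,   2*4 = 8,   2*8 = 12,
  4*4 = 6,   4*8 = 11,  8*8 = 13,
and  1*x = x (identity), k*l = l*k (commutative).
Pairwise Nim products:
  1 * 2 = 2
  1 * 8 = 8
  2 * 2 = 3
  2 * 8 = 12
XOR them: 2 XOR 8 XOR 3 XOR 12 = 5.
Result: 3 * 10 = 5 (in Nim).

5


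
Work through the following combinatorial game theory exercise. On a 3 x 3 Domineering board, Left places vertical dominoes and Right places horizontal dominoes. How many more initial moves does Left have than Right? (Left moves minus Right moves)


Board is 3 x 3 (rows x cols).
Left (vertical) placements: (rows-1) * cols = 2 * 3 = 6
Right (horizontal) placements: rows * (cols-1) = 3 * 2 = 6
Advantage = Left - Right = 6 - 6 = 0

0


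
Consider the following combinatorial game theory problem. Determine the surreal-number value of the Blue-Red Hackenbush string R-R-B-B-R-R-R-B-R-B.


Edges (from ground): R-R-B-B-R-R-R-B-R-B
By Berlekamp's sign-expansion rule, a Blue-Red Hackenbush stalk has the value of the surreal number whose sign sequence is the edge sequence with B -> + and R -> -.
Sign sequence: --++---+-+
Trace the sign expansion in the surreal number tree, starting from 0:
Edge 1: R (sign -) -> bounds (-inf, 0), value = -1
Edge 2: R (sign -) -> bounds (-inf, -1), value = -2
Edge 3: B (sign +) -> bounds (-2, -1), value = -3/2
Edge 4: B (sign +) -> bounds (-3/2, -1), value = -5/4
Edge 5: R (sign -) -> bounds (-3/2, -5/4), value = -11/8
Edge 6: R (sign -) -> bounds (-3/2, -11/8), value = -23/16
Edge 7: R (sign -) -> bounds (-3/2, -23/16), value = -47/32
Edge 8: B (sign +) -> bounds (-47/32, -23/16), value = -93/64
Edge 9: R (sign -) -> bounds (-47/32, -93/64), value = -187/128
Edge 10: B (sign +) -> bounds (-187/128, -93/64), value = -373/256
Game value = -373/256

-373/256


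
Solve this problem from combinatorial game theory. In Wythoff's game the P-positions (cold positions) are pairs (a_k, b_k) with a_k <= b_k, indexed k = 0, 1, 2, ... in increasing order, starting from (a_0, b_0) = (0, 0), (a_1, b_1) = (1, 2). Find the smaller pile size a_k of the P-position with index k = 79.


By Wythoff's theorem, a_k = floor(k * phi) and b_k = floor(k * phi^2) = a_k + k, where phi = (1 + sqrt(5))/2 is the golden ratio.
phi = (1 + sqrt(5))/2 = 1.618034
k = 79
k * phi = 79 * 1.618034 = 127.824685
a_79 = floor(k * phi) = 127

127


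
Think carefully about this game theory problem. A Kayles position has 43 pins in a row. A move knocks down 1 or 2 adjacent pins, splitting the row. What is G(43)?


Kayles: a move removes 1 or 2 adjacent pins from a contiguous row.
Removing pins from a row of k leaves two independent rows (a, b) with a + b = k - 1 (one pin) or a + b = k - 2 (two pins); an end removal gives a = 0.
By Sprague-Grundy, G(k) = mex{ G(a) XOR G(b) } over all these splits. G(0) = 0.
G(1): splits (0,0):0^0=0 -> mex({0}) = 1
G(2): splits (0,1):0^1=1 (0,0):0^0=0 -> mex({0, 1}) = 2
G(3): splits (0,2):0^2=2 (1,1):1^1=0 (0,1):0^1=1 -> mex({0, 1, 2}) = 3
G(4): splits (0,3):0^3=3 (1,2):1^2=3 (0,2):0^2=2 (1,1):1^1=0 -> mex({0, 2, 3}) = 1
G(5): splits (0,4):0^1=1 (1,3):1^3=2 (2,2):2^2=0 (0,3):0^3=3 (1,2):1^2=3 -> mex({0, 1, 2, 3}) = 4
G(6) = mex({0, 1, 2, 4}) = 3
G(7) = mex({0, 1, 3, 4, 5}) = 2
G(8) = mex({0, 2, 3, 5, 6}) = 1
G(9) = mex({0, 1, 2, 3, 6, 7}) = 4
G(10) = mex({0, 1, 3, 4, 5, 7}) = 2
G(11) = mex({0, 1, 2, 3, 4, 5}) = 6
G(12) = mex({0, 1, 2, 3, 5, 6, 7}) = 4
G(13) = mex({0, 2, 3, 4, 6, 7}) = 1
G(14) = mex({0, 1, 4, 5, 6, 7}) = 2
G(15) = mex({0, 1, 2, 3, 4, 5, 6}) = 7
G(16) = mex({0, 2, 3, 5, 6, 7}) = 1
G(17) = mex({0, 1, 2, 3, 5, 6, 7}) = 4
G(18) = mex({0, 1, 2, 4, 5, 6}) = 3
G(19) = mex({0, 1, 3, 4, 5, 7}) = 2
G(20) = mex({0, 2, 3, 4, 5, 6, 7}) = 1
G(21) = mex({0, 1, 2, 3, 5, 6, 7}) = 4
G(22) = mex({0, 1, 2, 3, 4, 5, 7}) = 6
G(23) = mex({0, 1, 2, 3, 4, 5, 6}) = 7
G(24) = mex({0, 1, 2, 3, 5, 6, 7}) = 4
G(25) = mex({0, 2, 3, 4, 6, 7}) = 1
G(26) = mex({0, 1, 3, 4, 5, 6, 7}) = 2
G(27) = mex({0, 1, 2, 3, 4, 5, 6, 7}) = 8
G(28) = mex({0, 1, 2, 3, 4, 6, 7, 8}) = 5
G(29) = mex({0, 1, 2, 3, 5, 6, 7, 8, 9}) = 4
G(30) = mex({0, 1, 2, 3, 4, 5, 6, 9, 10}) = 7
G(31) = mex({0, 1, 3, 4, 5, 7, 10, 11}) = 2
G(32) = mex({0, 2, 3, 4, 5, 6, 7, 9, 11}) = 1
G(33) = mex({0, 1, 2, 3, 4, 5, 6, 7, 9, 12}) = 8
G(34) = mex({0, 1, 2, 3, 4, 5, 7, 8, 11, 12}) = 6
G(35) = mex({0, 1, 2, 3, 4, 5, 6, 8, 9, 10, 11}) = 7
G(36) = mex({0, 1, 2, 3, 5, 6, 7, 9, 10}) = 4
G(37) = mex({0, 2, 3, 4, 6, 7, 9, 10, 11, 12}) = 1
G(38) = mex({0, 1, 3, 4, 5, 6, 7, 9, 10, 11, 12}) = 2
G(39) = mex({0, 1, 2, 4, 5, 6, 7, 9, 10, 12, 14}) = 3
G(40) = mex({0, 2, 3, 4, 6, 7, 11, 12, 14}) = 1
G(41) = mex({0, 1, 2, 3, 5, 6, 7, 9, 10, 11, 12}) = 4
G(42) = mex({0, 1, 2, 3, 4, 5, 6, 9, 10}) = 7
G(43) = mex({0, 1, 3, 4, 5, 7, 9, 10, 12, 15}) = 2
Therefore G(43) = 2.

2


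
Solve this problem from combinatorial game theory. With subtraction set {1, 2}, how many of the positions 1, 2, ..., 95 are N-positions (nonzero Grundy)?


Subtraction set S = {1, 2}, so G(n) = n mod 3.
G(n) = 0 when n is a multiple of 3.
Multiples of 3 in [1, 95]: 31
N-positions (nonzero Grundy) = 95 - 31 = 64

64


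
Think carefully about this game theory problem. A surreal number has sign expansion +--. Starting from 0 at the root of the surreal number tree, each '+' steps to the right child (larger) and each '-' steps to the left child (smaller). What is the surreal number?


Sign expansion: +--
Rule: track bounds (lo, hi), initially (-inf, +inf). On '+', the current value becomes lo and we move to the simplest number in (value, hi): value + 1 if hi = +inf, otherwise the midpoint (value + hi)/2. On '-', the current value becomes hi and we move to value - 1 if lo = -inf, otherwise the midpoint (lo + value)/2.
Start at 0.
Step 1: sign = +, move right. Bounds: (0, +inf). Value = 1
Step 2: sign = -, move left. Bounds: (0, 1). Value = 1/2
Step 3: sign = -, move left. Bounds: (0, 1/2). Value = 1/4
The surreal number with sign expansion +-- is 1/4.

1/4
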